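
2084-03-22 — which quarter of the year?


Month: March (month 3)
Q1: Jan-Mar, Q2: Apr-Jun, Q3: Jul-Sep, Q4: Oct-Dec

Q1


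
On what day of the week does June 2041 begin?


Target: June 1, 2041
Anchor: Jan 1, 2041. With p = 2041 - 1 = 2040: (p + p//4 - p//100 + p//400) mod 7 = (2040 + 510 - 20 + 5) mod 7 = 2535 mod 7 = 1 -> Tuesday (Mon=0 ... Sun=6)
Days before June (Jan-May): 151 days
Weekday index = (1 + 151) mod 7 = 5

Saturday


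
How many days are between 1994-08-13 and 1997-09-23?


From 1994-08-13 to 1997-09-23
1994-08-13: days before August = 31 + 28 + 31 + 30 + 31 + 30 + 31 = 212 (1994 is not a leap year); day of year = 212 + 13 = 225
1997-09-23: days before September = 31 + 28 + 31 + 30 + 31 + 30 + 31 + 31 = 243 (1997 is not a leap year); day of year = 243 + 23 = 266
Rest of 1994: 365 - 225 = 140
Full years 1995 (365), 1996 (366): 731
Total = 140 + 731 + 266 = 1137

1137 days


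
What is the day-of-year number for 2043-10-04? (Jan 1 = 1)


Date: October 4, 2043
Days in months 1 through 9: 273
Plus 4 days in October

Day of year: 277


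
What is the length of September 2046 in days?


September 2046

30 days


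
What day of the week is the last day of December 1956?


December 1956 has 31 days
Anchor: Jan 1, 1956. With p = 1956 - 1 = 1955: (p + p//4 - p//100 + p//400) mod 7 = (1955 + 488 - 19 + 4) mod 7 = 2428 mod 7 = 6 -> Sunday (Mon=0 ... Sun=6)
Days before December (Jan-Nov): 335; December 1 index = (6 + 335) mod 7 = 5 -> Saturday
Last day offset: 31 - 1 = 30 days
Weekday index = (5 + 30) mod 7 = 0

Monday, December 31


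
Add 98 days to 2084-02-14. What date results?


Start: 2084-02-14, add 98 days
February 2084 has 29 days: 29 - 14 = 15 days to February 29 -> 83 left
March 2084 has 31 days -> 52 left
April 2084 has 30 days -> 22 left
May 2084: 22 <= 31 -> lands on May 22

Result: 2084-05-22


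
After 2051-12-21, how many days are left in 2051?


Day of year: 355 of 365
Remaining = 365 - 355

10 days


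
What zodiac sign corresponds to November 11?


Date: November 11
Conventional tropical zodiac dates: Scorpio from October 23 onward; Sagittarius starts November 22
November 11 falls within the Scorpio range

Scorpio


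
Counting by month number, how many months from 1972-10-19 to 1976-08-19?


From October 1972 to August 1976
4 years * 12 = 48 months, minus 2 months = 46

46 months


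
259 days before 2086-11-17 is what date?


Start: 2086-11-17, subtract 259 days
Back 17 days from November 17 reaches October 31, 2086 -> 242 left
October 2086 has 31 days -> back to September 30, 2086 -> 211 left
September 2086 has 30 days -> back to August 31, 2086 -> 181 left
August 2086 has 31 days -> back to July 31, 2086 -> 150 left
July 2086 has 31 days -> back to June 30, 2086 -> 119 left
June 2086 has 30 days -> back to May 31, 2086 -> 89 left
May 2086 has 31 days -> back to April 30, 2086 -> 58 left
April 2086 has 30 days -> back to March 31, 2086 -> 28 left
March 2086: 31 - 28 = 3 -> lands on March 3

Result: 2086-03-03


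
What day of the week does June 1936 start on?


Target: June 1, 1936
Anchor: Jan 1, 1936. With p = 1936 - 1 = 1935: (p + p//4 - p//100 + p//400) mod 7 = (1935 + 483 - 19 + 4) mod 7 = 2403 mod 7 = 2 -> Wednesday (Mon=0 ... Sun=6)
Days before June (Jan-May): 152 days
Weekday index = (2 + 152) mod 7 = 0

Monday


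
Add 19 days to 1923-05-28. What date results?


Start: 1923-05-28, add 19 days
May 1923 has 31 days: 31 - 28 = 3 days to May 31 -> 16 left
June 1923: 16 <= 30 -> lands on June 16

Result: 1923-06-16


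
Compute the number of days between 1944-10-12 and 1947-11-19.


From 1944-10-12 to 1947-11-19
1944-10-12: days before October = 31 + 29 + 31 + 30 + 31 + 30 + 31 + 31 + 30 = 274 (1944 is a leap year); day of year = 274 + 12 = 286
1947-11-19: days before November = 31 + 28 + 31 + 30 + 31 + 30 + 31 + 31 + 30 + 31 = 304 (1947 is not a leap year); day of year = 304 + 19 = 323
Rest of 1944: 366 - 286 = 80
Full years 1945 (365), 1946 (365): 730
Total = 80 + 730 + 323 = 1133

1133 days


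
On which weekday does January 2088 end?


January 2088 has 31 days
Anchor: Jan 1, 2088. With p = 2088 - 1 = 2087: (p + p//4 - p//100 + p//400) mod 7 = (2087 + 521 - 20 + 5) mod 7 = 2593 mod 7 = 3 -> Thursday (Mon=0 ... Sun=6)
January 1 is the anchor itself -> Thursday
Last day offset: 31 - 1 = 30 days
Weekday index = (3 + 30) mod 7 = 5

Saturday, January 31


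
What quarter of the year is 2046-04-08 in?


Month: April (month 4)
Q1: Jan-Mar, Q2: Apr-Jun, Q3: Jul-Sep, Q4: Oct-Dec

Q2


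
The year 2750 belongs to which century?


Century = (year - 1) // 100 + 1
= (2750 - 1) // 100 + 1
= 2749 // 100 + 1
= 27 + 1

28th century


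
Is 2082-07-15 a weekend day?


Anchor: Jan 1, 2082. With p = 2082 - 1 = 2081: (p + p//4 - p//100 + p//400) mod 7 = (2081 + 520 - 20 + 5) mod 7 = 2586 mod 7 = 3 -> Thursday (Mon=0 ... Sun=6)
Day of year: 196; offset = 195
Weekday index = (3 + 195) mod 7 = 2 -> Wednesday
Weekend days: Saturday, Sunday

No


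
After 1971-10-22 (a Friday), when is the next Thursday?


Current: Friday
Target: Thursday
Days ahead: 6

Next Thursday: 1971-10-28


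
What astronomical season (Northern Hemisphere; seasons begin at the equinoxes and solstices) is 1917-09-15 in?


Date: September 15
Astronomical Summer (approx.; exact equinox/solstice day varies by year): June 21 to September 21
September 15 falls within the Summer window

Summer


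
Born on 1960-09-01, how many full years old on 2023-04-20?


Birth: 1960-09-01
Reference: 2023-04-20
Year difference: 2023 - 1960 = 63
Birthday not yet reached in 2023, subtract 1

62 years old


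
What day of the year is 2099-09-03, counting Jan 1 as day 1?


Date: September 3, 2099
Days in months 1 through 8: 243
Plus 3 days in September

Day of year: 246


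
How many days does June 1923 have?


June 1923

30 days


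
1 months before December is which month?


December is month 12
12 - 1 = 11

November


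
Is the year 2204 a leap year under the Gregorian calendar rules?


Gregorian leap year rule: divisible by 4, but not by 100, unless also by 400.
2204 is divisible by 4 but not 100 -> leap year

Yes


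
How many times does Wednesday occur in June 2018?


June 2018 has 30 days
Anchor: Jan 1, 2018. With p = 2018 - 1 = 2017: (p + p//4 - p//100 + p//400) mod 7 = (2017 + 504 - 20 + 5) mod 7 = 2506 mod 7 = 0 -> Monday (Mon=0 ... Sun=6)
Days before June (Jan-May): 151; June 1 index = (0 + 151) mod 7 = 4 -> Friday
First Wednesday is June 6
Wednesdays: 6, 13, 20, 27

4 Wednesdays


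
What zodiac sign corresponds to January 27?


Date: January 27
Conventional tropical zodiac dates: Aquarius from January 20 onward; Pisces starts February 19
January 27 falls within the Aquarius range

Aquarius


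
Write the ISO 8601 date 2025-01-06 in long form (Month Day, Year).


ISO 2025-01-06 parses as year=2025, month=01, day=06
Month 1 -> January

January 6, 2025


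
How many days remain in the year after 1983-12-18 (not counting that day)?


Day of year: 352 of 365
Remaining = 365 - 352

13 days


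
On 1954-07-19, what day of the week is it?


Date: July 19, 1954
Anchor: Jan 1, 1954. With p = 1954 - 1 = 1953: (p + p//4 - p//100 + p//400) mod 7 = (1953 + 488 - 19 + 4) mod 7 = 2426 mod 7 = 4 -> Friday (Mon=0 ... Sun=6)
Days before July (Jan-Jun): 181; offset = 181 + 19 - 1 = 199
Weekday index = (4 + 199) mod 7 = 0

Day of the week: Monday


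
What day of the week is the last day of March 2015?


March 2015 has 31 days
Anchor: Jan 1, 2015. With p = 2015 - 1 = 2014: (p + p//4 - p//100 + p//400) mod 7 = (2014 + 503 - 20 + 5) mod 7 = 2502 mod 7 = 3 -> Thursday (Mon=0 ... Sun=6)
Days before March (Jan-Feb): 59; March 1 index = (3 + 59) mod 7 = 6 -> Sunday
Last day offset: 31 - 1 = 30 days
Weekday index = (6 + 30) mod 7 = 1

Tuesday, March 31


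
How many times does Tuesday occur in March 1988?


March 1988 has 31 days
Anchor: Jan 1, 1988. With p = 1988 - 1 = 1987: (p + p//4 - p//100 + p//400) mod 7 = (1987 + 496 - 19 + 4) mod 7 = 2468 mod 7 = 4 -> Friday (Mon=0 ... Sun=6)
Days before March (Jan-Feb): 60; March 1 index = (4 + 60) mod 7 = 1 -> Tuesday
First Tuesday is March 1
Tuesdays: 1, 8, 15, 22, 29

5 Tuesdays


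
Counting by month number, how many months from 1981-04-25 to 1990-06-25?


From April 1981 to June 1990
9 years * 12 = 108 months, plus 2 months = 110

110 months


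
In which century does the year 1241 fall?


Century = (year - 1) // 100 + 1
= (1241 - 1) // 100 + 1
= 1240 // 100 + 1
= 12 + 1

13th century


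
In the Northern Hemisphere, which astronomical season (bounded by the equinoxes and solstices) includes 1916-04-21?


Date: April 21
Astronomical Spring (approx.; exact equinox/solstice day varies by year): March 20 to June 20
April 21 falls within the Spring window

Spring


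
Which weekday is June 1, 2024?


Target: June 1, 2024
Anchor: Jan 1, 2024. With p = 2024 - 1 = 2023: (p + p//4 - p//100 + p//400) mod 7 = (2023 + 505 - 20 + 5) mod 7 = 2513 mod 7 = 0 -> Monday (Mon=0 ... Sun=6)
Days before June (Jan-May): 152 days
Weekday index = (0 + 152) mod 7 = 5

Saturday


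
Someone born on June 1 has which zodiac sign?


Date: June 1
Conventional tropical zodiac dates: Gemini from May 21 onward; Cancer starts June 21
June 1 falls within the Gemini range

Gemini


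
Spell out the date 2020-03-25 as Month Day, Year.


ISO 2020-03-25 parses as year=2020, month=03, day=25
Month 3 -> March

March 25, 2020


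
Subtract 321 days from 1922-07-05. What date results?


Start: 1922-07-05, subtract 321 days
Back 5 days from July 5 reaches June 30, 1922 -> 316 left
June 1922 has 30 days -> back to May 31, 1922 -> 286 left
May 1922 has 31 days -> back to April 30, 1922 -> 255 left
April 1922 has 30 days -> back to March 31, 1922 -> 225 left
March 1922 has 31 days -> back to February 28, 1922 -> 194 left
February 1922 has 28 days -> back to January 31, 1922 -> 166 left
January 1922 has 31 days -> back to December 31, 1921 -> 135 left
December 1921 has 31 days -> back to November 30, 1921 -> 104 left
November 1921 has 30 days -> back to October 31, 1921 -> 74 left
October 1921 has 31 days -> back to September 30, 1921 -> 43 left
September 1921 has 30 days -> back to August 31, 1921 -> 13 left
August 1921: 31 - 13 = 18 -> lands on August 18

Result: 1921-08-18


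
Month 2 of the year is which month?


Month 2 of 12

February


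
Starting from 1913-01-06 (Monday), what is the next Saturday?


Current: Monday
Target: Saturday
Days ahead: 5

Next Saturday: 1913-01-11


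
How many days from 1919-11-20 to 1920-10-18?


From 1919-11-20 to 1920-10-18
1919-11-20: days before November = 31 + 28 + 31 + 30 + 31 + 30 + 31 + 31 + 30 + 31 = 304 (1919 is not a leap year); day of year = 304 + 20 = 324
1920-10-18: days before October = 31 + 29 + 31 + 30 + 31 + 30 + 31 + 31 + 30 = 274 (1920 is a leap year); day of year = 274 + 18 = 292
Rest of 1919: 365 - 324 = 41
Total = 41 + 292 = 333

333 days


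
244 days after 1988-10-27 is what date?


Start: 1988-10-27, add 244 days
October 1988 has 31 days: 31 - 27 = 4 days to October 31 -> 240 left
November 1988 has 30 days -> 210 left
December 1988 has 31 days -> 179 left
January 1989 has 31 days -> 148 left
February 1989 has 28 days -> 120 left
March 1989 has 31 days -> 89 left
April 1989 has 30 days -> 59 left
May 1989 has 31 days -> 28 left
June 1989: 28 <= 30 -> lands on June 28

Result: 1989-06-28


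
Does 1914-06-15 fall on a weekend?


Anchor: Jan 1, 1914. With p = 1914 - 1 = 1913: (p + p//4 - p//100 + p//400) mod 7 = (1913 + 478 - 19 + 4) mod 7 = 2376 mod 7 = 3 -> Thursday (Mon=0 ... Sun=6)
Day of year: 166; offset = 165
Weekday index = (3 + 165) mod 7 = 0 -> Monday
Weekend days: Saturday, Sunday

No


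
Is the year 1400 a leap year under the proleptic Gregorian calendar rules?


Gregorian leap year rule: divisible by 4, but not by 100, unless also by 400.
1400 is divisible by 100 but not 400 -> not a leap year

No


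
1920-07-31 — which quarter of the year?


Month: July (month 7)
Q1: Jan-Mar, Q2: Apr-Jun, Q3: Jul-Sep, Q4: Oct-Dec

Q3


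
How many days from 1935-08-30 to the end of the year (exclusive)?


Day of year: 242 of 365
Remaining = 365 - 242

123 days


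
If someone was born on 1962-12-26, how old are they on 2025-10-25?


Birth: 1962-12-26
Reference: 2025-10-25
Year difference: 2025 - 1962 = 63
Birthday not yet reached in 2025, subtract 1

62 years old


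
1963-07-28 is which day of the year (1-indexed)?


Date: July 28, 1963
Days in months 1 through 6: 181
Plus 28 days in July

Day of year: 209


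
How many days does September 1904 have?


September 1904

30 days


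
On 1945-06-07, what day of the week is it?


Date: June 7, 1945
Anchor: Jan 1, 1945. With p = 1945 - 1 = 1944: (p + p//4 - p//100 + p//400) mod 7 = (1944 + 486 - 19 + 4) mod 7 = 2415 mod 7 = 0 -> Monday (Mon=0 ... Sun=6)
Days before June (Jan-May): 151; offset = 151 + 7 - 1 = 157
Weekday index = (0 + 157) mod 7 = 3

Day of the week: Thursday


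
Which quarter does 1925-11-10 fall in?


Month: November (month 11)
Q1: Jan-Mar, Q2: Apr-Jun, Q3: Jul-Sep, Q4: Oct-Dec

Q4


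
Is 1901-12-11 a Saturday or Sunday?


Anchor: Jan 1, 1901. With p = 1901 - 1 = 1900: (p + p//4 - p//100 + p//400) mod 7 = (1900 + 475 - 19 + 4) mod 7 = 2360 mod 7 = 1 -> Tuesday (Mon=0 ... Sun=6)
Day of year: 345; offset = 344
Weekday index = (1 + 344) mod 7 = 2 -> Wednesday
Weekend days: Saturday, Sunday

No


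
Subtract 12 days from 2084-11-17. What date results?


Start: 2084-11-17, subtract 12 days
17 - 12 = 5 stays within November 2084

Result: 2084-11-05


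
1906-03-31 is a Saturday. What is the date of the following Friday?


Current: Saturday
Target: Friday
Days ahead: 6

Next Friday: 1906-04-06


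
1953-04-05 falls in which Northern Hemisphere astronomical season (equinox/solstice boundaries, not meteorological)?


Date: April 5
Astronomical Spring (approx.; exact equinox/solstice day varies by year): March 20 to June 20
April 5 falls within the Spring window

Spring


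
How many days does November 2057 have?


November 2057

30 days


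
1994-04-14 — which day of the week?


Date: April 14, 1994
Anchor: Jan 1, 1994. With p = 1994 - 1 = 1993: (p + p//4 - p//100 + p//400) mod 7 = (1993 + 498 - 19 + 4) mod 7 = 2476 mod 7 = 5 -> Saturday (Mon=0 ... Sun=6)
Days before April (Jan-Mar): 90; offset = 90 + 14 - 1 = 103
Weekday index = (5 + 103) mod 7 = 3

Day of the week: Thursday


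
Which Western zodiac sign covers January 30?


Date: January 30
Conventional tropical zodiac dates: Aquarius from January 20 onward; Pisces starts February 19
January 30 falls within the Aquarius range

Aquarius


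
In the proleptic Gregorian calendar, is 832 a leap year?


Gregorian leap year rule: divisible by 4, but not by 100, unless also by 400.
832 is divisible by 4 but not 100 -> leap year

Yes


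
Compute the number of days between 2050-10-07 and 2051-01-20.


From 2050-10-07 to 2051-01-20
2050-10-07: days before October = 31 + 28 + 31 + 30 + 31 + 30 + 31 + 31 + 30 = 273 (2050 is not a leap year); day of year = 273 + 7 = 280
2051-01-20: day of year = 20
Rest of 2050: 365 - 280 = 85
Total = 85 + 20 = 105

105 days


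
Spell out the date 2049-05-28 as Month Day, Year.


ISO 2049-05-28 parses as year=2049, month=05, day=28
Month 5 -> May

May 28, 2049


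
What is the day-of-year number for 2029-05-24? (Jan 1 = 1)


Date: May 24, 2029
Days in months 1 through 4: 120
Plus 24 days in May

Day of year: 144


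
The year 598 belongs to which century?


Century = (year - 1) // 100 + 1
= (598 - 1) // 100 + 1
= 597 // 100 + 1
= 5 + 1

6th century


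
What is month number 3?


Month 3 of 12

March


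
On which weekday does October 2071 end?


October 2071 has 31 days
Anchor: Jan 1, 2071. With p = 2071 - 1 = 2070: (p + p//4 - p//100 + p//400) mod 7 = (2070 + 517 - 20 + 5) mod 7 = 2572 mod 7 = 3 -> Thursday (Mon=0 ... Sun=6)
Days before October (Jan-Sep): 273; October 1 index = (3 + 273) mod 7 = 3 -> Thursday
Last day offset: 31 - 1 = 30 days
Weekday index = (3 + 30) mod 7 = 5

Saturday, October 31


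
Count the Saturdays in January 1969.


January 1969 has 31 days
Anchor: Jan 1, 1969. With p = 1969 - 1 = 1968: (p + p//4 - p//100 + p//400) mod 7 = (1968 + 492 - 19 + 4) mod 7 = 2445 mod 7 = 2 -> Wednesday (Mon=0 ... Sun=6)
January 1 is the anchor itself -> Wednesday
First Saturday is January 4
Saturdays: 4, 11, 18, 25

4 Saturdays


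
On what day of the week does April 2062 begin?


Target: April 1, 2062
Anchor: Jan 1, 2062. With p = 2062 - 1 = 2061: (p + p//4 - p//100 + p//400) mod 7 = (2061 + 515 - 20 + 5) mod 7 = 2561 mod 7 = 6 -> Sunday (Mon=0 ... Sun=6)
Days before April (Jan-Mar): 90 days
Weekday index = (6 + 90) mod 7 = 5

Saturday


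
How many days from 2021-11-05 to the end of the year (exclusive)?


Day of year: 309 of 365
Remaining = 365 - 309

56 days


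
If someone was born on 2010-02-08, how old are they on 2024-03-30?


Birth: 2010-02-08
Reference: 2024-03-30
Year difference: 2024 - 2010 = 14

14 years old


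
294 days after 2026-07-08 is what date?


Start: 2026-07-08, add 294 days
July 2026 has 31 days: 31 - 8 = 23 days to July 31 -> 271 left
August 2026 has 31 days -> 240 left
September 2026 has 30 days -> 210 left
October 2026 has 31 days -> 179 left
November 2026 has 30 days -> 149 left
December 2026 has 31 days -> 118 left
January 2027 has 31 days -> 87 left
February 2027 has 28 days -> 59 left
March 2027 has 31 days -> 28 left
April 2027: 28 <= 30 -> lands on April 28

Result: 2027-04-28


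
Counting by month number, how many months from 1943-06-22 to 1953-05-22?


From June 1943 to May 1953
10 years * 12 = 120 months, minus 1 month = 119

119 months


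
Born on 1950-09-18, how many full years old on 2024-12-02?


Birth: 1950-09-18
Reference: 2024-12-02
Year difference: 2024 - 1950 = 74

74 years old


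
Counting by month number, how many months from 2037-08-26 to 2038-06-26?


From August 2037 to June 2038
1 year * 12 = 12 months, minus 2 months = 10

10 months


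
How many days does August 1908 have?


August 1908

31 days


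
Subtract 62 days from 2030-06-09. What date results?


Start: 2030-06-09, subtract 62 days
Back 9 days from June 9 reaches May 31, 2030 -> 53 left
May 2030 has 31 days -> back to April 30, 2030 -> 22 left
April 2030: 30 - 22 = 8 -> lands on April 8

Result: 2030-04-08


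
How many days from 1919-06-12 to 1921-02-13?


From 1919-06-12 to 1921-02-13
1919-06-12: days before June = 31 + 28 + 31 + 30 + 31 = 151 (1919 is not a leap year); day of year = 151 + 12 = 163
1921-02-13: days before February = 31; day of year = 31 + 13 = 44
Rest of 1919: 365 - 163 = 202
Full years 1920 (366): 366
Total = 202 + 366 + 44 = 612

612 days


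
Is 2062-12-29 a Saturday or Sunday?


Anchor: Jan 1, 2062. With p = 2062 - 1 = 2061: (p + p//4 - p//100 + p//400) mod 7 = (2061 + 515 - 20 + 5) mod 7 = 2561 mod 7 = 6 -> Sunday (Mon=0 ... Sun=6)
Day of year: 363; offset = 362
Weekday index = (6 + 362) mod 7 = 4 -> Friday
Weekend days: Saturday, Sunday

No


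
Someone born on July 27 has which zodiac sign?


Date: July 27
Conventional tropical zodiac dates: Leo from July 23 onward; Virgo starts August 23
July 27 falls within the Leo range

Leo


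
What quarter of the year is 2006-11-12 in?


Month: November (month 11)
Q1: Jan-Mar, Q2: Apr-Jun, Q3: Jul-Sep, Q4: Oct-Dec

Q4


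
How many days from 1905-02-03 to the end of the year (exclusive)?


Day of year: 34 of 365
Remaining = 365 - 34

331 days


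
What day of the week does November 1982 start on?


Target: November 1, 1982
Anchor: Jan 1, 1982. With p = 1982 - 1 = 1981: (p + p//4 - p//100 + p//400) mod 7 = (1981 + 495 - 19 + 4) mod 7 = 2461 mod 7 = 4 -> Friday (Mon=0 ... Sun=6)
Days before November (Jan-Oct): 304 days
Weekday index = (4 + 304) mod 7 = 0

Monday


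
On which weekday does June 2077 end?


June 2077 has 30 days
Anchor: Jan 1, 2077. With p = 2077 - 1 = 2076: (p + p//4 - p//100 + p//400) mod 7 = (2076 + 519 - 20 + 5) mod 7 = 2580 mod 7 = 4 -> Friday (Mon=0 ... Sun=6)
Days before June (Jan-May): 151; June 1 index = (4 + 151) mod 7 = 1 -> Tuesday
Last day offset: 30 - 1 = 29 days
Weekday index = (1 + 29) mod 7 = 2

Wednesday, June 30


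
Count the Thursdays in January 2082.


January 2082 has 31 days
Anchor: Jan 1, 2082. With p = 2082 - 1 = 2081: (p + p//4 - p//100 + p//400) mod 7 = (2081 + 520 - 20 + 5) mod 7 = 2586 mod 7 = 3 -> Thursday (Mon=0 ... Sun=6)
January 1 is the anchor itself -> Thursday
First Thursday is January 1
Thursdays: 1, 8, 15, 22, 29

5 Thursdays


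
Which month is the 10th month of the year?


Month 10 of 12

October


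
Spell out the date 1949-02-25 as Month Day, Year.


ISO 1949-02-25 parses as year=1949, month=02, day=25
Month 2 -> February

February 25, 1949


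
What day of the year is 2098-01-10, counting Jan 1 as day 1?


Date: January 10, 2098
No months before January
Plus 10 days in January

Day of year: 10


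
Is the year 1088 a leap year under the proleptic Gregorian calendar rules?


Gregorian leap year rule: divisible by 4, but not by 100, unless also by 400.
1088 is divisible by 4 but not 100 -> leap year

Yes


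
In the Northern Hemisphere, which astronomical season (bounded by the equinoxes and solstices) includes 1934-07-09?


Date: July 9
Astronomical Summer (approx.; exact equinox/solstice day varies by year): June 21 to September 21
July 9 falls within the Summer window

Summer


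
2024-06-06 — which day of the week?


Date: June 6, 2024
Anchor: Jan 1, 2024. With p = 2024 - 1 = 2023: (p + p//4 - p//100 + p//400) mod 7 = (2023 + 505 - 20 + 5) mod 7 = 2513 mod 7 = 0 -> Monday (Mon=0 ... Sun=6)
Days before June (Jan-May): 152; offset = 152 + 6 - 1 = 157
Weekday index = (0 + 157) mod 7 = 3

Day of the week: Thursday


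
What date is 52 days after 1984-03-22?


Start: 1984-03-22, add 52 days
March 1984 has 31 days: 31 - 22 = 9 days to March 31 -> 43 left
April 1984 has 30 days -> 13 left
May 1984: 13 <= 31 -> lands on May 13

Result: 1984-05-13


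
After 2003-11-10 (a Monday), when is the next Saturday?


Current: Monday
Target: Saturday
Days ahead: 5

Next Saturday: 2003-11-15


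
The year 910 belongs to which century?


Century = (year - 1) // 100 + 1
= (910 - 1) // 100 + 1
= 909 // 100 + 1
= 9 + 1

10th century


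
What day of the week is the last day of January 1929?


January 1929 has 31 days
Anchor: Jan 1, 1929. With p = 1929 - 1 = 1928: (p + p//4 - p//100 + p//400) mod 7 = (1928 + 482 - 19 + 4) mod 7 = 2395 mod 7 = 1 -> Tuesday (Mon=0 ... Sun=6)
January 1 is the anchor itself -> Tuesday
Last day offset: 31 - 1 = 30 days
Weekday index = (1 + 30) mod 7 = 3

Thursday, January 31


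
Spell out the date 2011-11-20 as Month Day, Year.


ISO 2011-11-20 parses as year=2011, month=11, day=20
Month 11 -> November

November 20, 2011


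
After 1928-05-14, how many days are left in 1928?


Day of year: 135 of 366
Remaining = 366 - 135

231 days


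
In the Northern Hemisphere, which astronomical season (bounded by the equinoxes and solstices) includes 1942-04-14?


Date: April 14
Astronomical Spring (approx.; exact equinox/solstice day varies by year): March 20 to June 20
April 14 falls within the Spring window

Spring


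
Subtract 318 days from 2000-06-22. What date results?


Start: 2000-06-22, subtract 318 days
Back 22 days from June 22 reaches May 31, 2000 -> 296 left
May 2000 has 31 days -> back to April 30, 2000 -> 265 left
April 2000 has 30 days -> back to March 31, 2000 -> 235 left
March 2000 has 31 days -> back to February 29, 2000 -> 204 left
February 2000 has 29 days -> back to January 31, 2000 -> 175 left
January 2000 has 31 days -> back to December 31, 1999 -> 144 left
December 1999 has 31 days -> back to November 30, 1999 -> 113 left
November 1999 has 30 days -> back to October 31, 1999 -> 83 left
October 1999 has 31 days -> back to September 30, 1999 -> 52 left
September 1999 has 30 days -> back to August 31, 1999 -> 22 left
August 1999: 31 - 22 = 9 -> lands on August 9

Result: 1999-08-09


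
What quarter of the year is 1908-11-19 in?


Month: November (month 11)
Q1: Jan-Mar, Q2: Apr-Jun, Q3: Jul-Sep, Q4: Oct-Dec

Q4


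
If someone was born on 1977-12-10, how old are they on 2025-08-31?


Birth: 1977-12-10
Reference: 2025-08-31
Year difference: 2025 - 1977 = 48
Birthday not yet reached in 2025, subtract 1

47 years old


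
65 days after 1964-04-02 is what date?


Start: 1964-04-02, add 65 days
April 1964 has 30 days: 30 - 2 = 28 days to April 30 -> 37 left
May 1964 has 31 days -> 6 left
June 1964: 6 <= 30 -> lands on June 6

Result: 1964-06-06


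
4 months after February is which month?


February is month 2
2 + 4 = 6

June


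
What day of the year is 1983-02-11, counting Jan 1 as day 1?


Date: February 11, 1983
Days in months 1 through 1: 31
Plus 11 days in February

Day of year: 42


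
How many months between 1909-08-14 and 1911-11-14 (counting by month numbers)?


From August 1909 to November 1911
2 years * 12 = 24 months, plus 3 months = 27

27 months


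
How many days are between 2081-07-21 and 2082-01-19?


From 2081-07-21 to 2082-01-19
2081-07-21: days before July = 31 + 28 + 31 + 30 + 31 + 30 = 181 (2081 is not a leap year); day of year = 181 + 21 = 202
2082-01-19: day of year = 19
Rest of 2081: 365 - 202 = 163
Total = 163 + 19 = 182

182 days


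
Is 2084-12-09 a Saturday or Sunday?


Anchor: Jan 1, 2084. With p = 2084 - 1 = 2083: (p + p//4 - p//100 + p//400) mod 7 = (2083 + 520 - 20 + 5) mod 7 = 2588 mod 7 = 5 -> Saturday (Mon=0 ... Sun=6)
Day of year: 344; offset = 343
Weekday index = (5 + 343) mod 7 = 5 -> Saturday
Weekend days: Saturday, Sunday

Yes


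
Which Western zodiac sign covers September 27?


Date: September 27
Conventional tropical zodiac dates: Libra from September 23 onward; Scorpio starts October 23
September 27 falls within the Libra range

Libra


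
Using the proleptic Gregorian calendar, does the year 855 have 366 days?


Gregorian leap year rule: divisible by 4, but not by 100, unless also by 400.
855 is not divisible by 4 -> not a leap year

No


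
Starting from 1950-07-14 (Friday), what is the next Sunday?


Current: Friday
Target: Sunday
Days ahead: 2

Next Sunday: 1950-07-16


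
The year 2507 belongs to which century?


Century = (year - 1) // 100 + 1
= (2507 - 1) // 100 + 1
= 2506 // 100 + 1
= 25 + 1

26th century


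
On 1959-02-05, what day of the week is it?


Date: February 5, 1959
Anchor: Jan 1, 1959. With p = 1959 - 1 = 1958: (p + p//4 - p//100 + p//400) mod 7 = (1958 + 489 - 19 + 4) mod 7 = 2432 mod 7 = 3 -> Thursday (Mon=0 ... Sun=6)
Days before February (Jan): 31; offset = 31 + 5 - 1 = 35
Weekday index = (3 + 35) mod 7 = 3

Day of the week: Thursday


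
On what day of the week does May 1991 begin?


Target: May 1, 1991
Anchor: Jan 1, 1991. With p = 1991 - 1 = 1990: (p + p//4 - p//100 + p//400) mod 7 = (1990 + 497 - 19 + 4) mod 7 = 2472 mod 7 = 1 -> Tuesday (Mon=0 ... Sun=6)
Days before May (Jan-Apr): 120 days
Weekday index = (1 + 120) mod 7 = 2

Wednesday


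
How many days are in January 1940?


January 1940

31 days


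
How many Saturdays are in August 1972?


August 1972 has 31 days
Anchor: Jan 1, 1972. With p = 1972 - 1 = 1971: (p + p//4 - p//100 + p//400) mod 7 = (1971 + 492 - 19 + 4) mod 7 = 2448 mod 7 = 5 -> Saturday (Mon=0 ... Sun=6)
Days before August (Jan-Jul): 213; August 1 index = (5 + 213) mod 7 = 1 -> Tuesday
First Saturday is August 5
Saturdays: 5, 12, 19, 26

4 Saturdays


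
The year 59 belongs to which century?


Century = (year - 1) // 100 + 1
= (59 - 1) // 100 + 1
= 58 // 100 + 1
= 0 + 1

1st century


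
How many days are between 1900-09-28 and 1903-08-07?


From 1900-09-28 to 1903-08-07
1900-09-28: days before September = 31 + 28 + 31 + 30 + 31 + 30 + 31 + 31 = 243 (1900 is not a leap year); day of year = 243 + 28 = 271
1903-08-07: days before August = 31 + 28 + 31 + 30 + 31 + 30 + 31 = 212 (1903 is not a leap year); day of year = 212 + 7 = 219
Rest of 1900: 365 - 271 = 94
Full years 1901 (365), 1902 (365): 730
Total = 94 + 730 + 219 = 1043

1043 days


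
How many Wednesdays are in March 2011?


March 2011 has 31 days
Anchor: Jan 1, 2011. With p = 2011 - 1 = 2010: (p + p//4 - p//100 + p//400) mod 7 = (2010 + 502 - 20 + 5) mod 7 = 2497 mod 7 = 5 -> Saturday (Mon=0 ... Sun=6)
Days before March (Jan-Feb): 59; March 1 index = (5 + 59) mod 7 = 1 -> Tuesday
First Wednesday is March 2
Wednesdays: 2, 9, 16, 23, 30

5 Wednesdays


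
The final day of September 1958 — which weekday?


September 1958 has 30 days
Anchor: Jan 1, 1958. With p = 1958 - 1 = 1957: (p + p//4 - p//100 + p//400) mod 7 = (1957 + 489 - 19 + 4) mod 7 = 2431 mod 7 = 2 -> Wednesday (Mon=0 ... Sun=6)
Days before September (Jan-Aug): 243; September 1 index = (2 + 243) mod 7 = 0 -> Monday
Last day offset: 30 - 1 = 29 days
Weekday index = (0 + 29) mod 7 = 1

Tuesday, September 30


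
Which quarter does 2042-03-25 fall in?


Month: March (month 3)
Q1: Jan-Mar, Q2: Apr-Jun, Q3: Jul-Sep, Q4: Oct-Dec

Q1


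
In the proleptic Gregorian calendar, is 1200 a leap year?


Gregorian leap year rule: divisible by 4, but not by 100, unless also by 400.
1200 is divisible by 400 -> leap year

Yes


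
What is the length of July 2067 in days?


July 2067

31 days


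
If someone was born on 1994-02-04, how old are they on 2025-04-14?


Birth: 1994-02-04
Reference: 2025-04-14
Year difference: 2025 - 1994 = 31

31 years old


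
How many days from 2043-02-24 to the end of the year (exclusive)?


Day of year: 55 of 365
Remaining = 365 - 55

310 days


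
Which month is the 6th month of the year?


Month 6 of 12

June


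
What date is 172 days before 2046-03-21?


Start: 2046-03-21, subtract 172 days
Back 21 days from March 21 reaches February 28, 2046 -> 151 left
February 2046 has 28 days -> back to January 31, 2046 -> 123 left
January 2046 has 31 days -> back to December 31, 2045 -> 92 left
December 2045 has 31 days -> back to November 30, 2045 -> 61 left
November 2045 has 30 days -> back to October 31, 2045 -> 31 left
October 2045 has 31 days -> back to September 30, 2045 -> 0 left
September 2045: 30 - 0 = 30 -> lands on September 30

Result: 2045-09-30


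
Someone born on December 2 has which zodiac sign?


Date: December 2
Conventional tropical zodiac dates: Sagittarius from November 22 onward; Capricorn starts December 22
December 2 falls within the Sagittarius range

Sagittarius


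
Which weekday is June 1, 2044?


Target: June 1, 2044
Anchor: Jan 1, 2044. With p = 2044 - 1 = 2043: (p + p//4 - p//100 + p//400) mod 7 = (2043 + 510 - 20 + 5) mod 7 = 2538 mod 7 = 4 -> Friday (Mon=0 ... Sun=6)
Days before June (Jan-May): 152 days
Weekday index = (4 + 152) mod 7 = 2

Wednesday


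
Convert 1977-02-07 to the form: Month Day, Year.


ISO 1977-02-07 parses as year=1977, month=02, day=07
Month 2 -> February

February 7, 1977


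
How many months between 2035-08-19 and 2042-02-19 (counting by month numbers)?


From August 2035 to February 2042
7 years * 12 = 84 months, minus 6 months = 78

78 months


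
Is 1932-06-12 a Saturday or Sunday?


Anchor: Jan 1, 1932. With p = 1932 - 1 = 1931: (p + p//4 - p//100 + p//400) mod 7 = (1931 + 482 - 19 + 4) mod 7 = 2398 mod 7 = 4 -> Friday (Mon=0 ... Sun=6)
Day of year: 164; offset = 163
Weekday index = (4 + 163) mod 7 = 6 -> Sunday
Weekend days: Saturday, Sunday

Yes


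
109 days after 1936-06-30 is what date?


Start: 1936-06-30, add 109 days
June 30 is the last day of June 1936 -> 109 left
July 1936 has 31 days -> 78 left
August 1936 has 31 days -> 47 left
September 1936 has 30 days -> 17 left
October 1936: 17 <= 31 -> lands on October 17

Result: 1936-10-17


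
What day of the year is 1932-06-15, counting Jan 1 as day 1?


Date: June 15, 1932
Days in months 1 through 5: 152
Plus 15 days in June

Day of year: 167


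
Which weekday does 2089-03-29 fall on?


Date: March 29, 2089
Anchor: Jan 1, 2089. With p = 2089 - 1 = 2088: (p + p//4 - p//100 + p//400) mod 7 = (2088 + 522 - 20 + 5) mod 7 = 2595 mod 7 = 5 -> Saturday (Mon=0 ... Sun=6)
Days before March (Jan-Feb): 59; offset = 59 + 29 - 1 = 87
Weekday index = (5 + 87) mod 7 = 1

Day of the week: Tuesday


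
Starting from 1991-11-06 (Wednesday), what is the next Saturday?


Current: Wednesday
Target: Saturday
Days ahead: 3

Next Saturday: 1991-11-09


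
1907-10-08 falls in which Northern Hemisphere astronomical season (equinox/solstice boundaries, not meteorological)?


Date: October 8
Astronomical Autumn (approx.; exact equinox/solstice day varies by year): September 22 to December 20
October 8 falls within the Autumn window

Autumn


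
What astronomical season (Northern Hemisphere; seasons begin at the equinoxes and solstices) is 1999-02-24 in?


Date: February 24
Astronomical Winter (approx.; exact equinox/solstice day varies by year): December 21 to March 19
February 24 falls within the Winter window

Winter


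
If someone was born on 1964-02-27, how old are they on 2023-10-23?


Birth: 1964-02-27
Reference: 2023-10-23
Year difference: 2023 - 1964 = 59

59 years old


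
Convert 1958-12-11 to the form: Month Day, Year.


ISO 1958-12-11 parses as year=1958, month=12, day=11
Month 12 -> December

December 11, 1958


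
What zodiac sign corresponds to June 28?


Date: June 28
Conventional tropical zodiac dates: Cancer from June 21 onward; Leo starts July 23
June 28 falls within the Cancer range

Cancer


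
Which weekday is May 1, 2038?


Target: May 1, 2038
Anchor: Jan 1, 2038. With p = 2038 - 1 = 2037: (p + p//4 - p//100 + p//400) mod 7 = (2037 + 509 - 20 + 5) mod 7 = 2531 mod 7 = 4 -> Friday (Mon=0 ... Sun=6)
Days before May (Jan-Apr): 120 days
Weekday index = (4 + 120) mod 7 = 5

Saturday


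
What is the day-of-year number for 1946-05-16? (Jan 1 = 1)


Date: May 16, 1946
Days in months 1 through 4: 120
Plus 16 days in May

Day of year: 136


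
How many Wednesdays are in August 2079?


August 2079 has 31 days
Anchor: Jan 1, 2079. With p = 2079 - 1 = 2078: (p + p//4 - p//100 + p//400) mod 7 = (2078 + 519 - 20 + 5) mod 7 = 2582 mod 7 = 6 -> Sunday (Mon=0 ... Sun=6)
Days before August (Jan-Jul): 212; August 1 index = (6 + 212) mod 7 = 1 -> Tuesday
First Wednesday is August 2
Wednesdays: 2, 9, 16, 23, 30

5 Wednesdays


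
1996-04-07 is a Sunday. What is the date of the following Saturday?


Current: Sunday
Target: Saturday
Days ahead: 6

Next Saturday: 1996-04-13


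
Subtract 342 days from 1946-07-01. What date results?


Start: 1946-07-01, subtract 342 days
Back 1 day from July 1 reaches June 30, 1946 -> 341 left
June 1946 has 30 days -> back to May 31, 1946 -> 311 left
May 1946 has 31 days -> back to April 30, 1946 -> 280 left
April 1946 has 30 days -> back to March 31, 1946 -> 250 left
March 1946 has 31 days -> back to February 28, 1946 -> 219 left
February 1946 has 28 days -> back to January 31, 1946 -> 191 left
January 1946 has 31 days -> back to December 31, 1945 -> 160 left
December 1945 has 31 days -> back to November 30, 1945 -> 129 left
November 1945 has 30 days -> back to October 31, 1945 -> 99 left
October 1945 has 31 days -> back to September 30, 1945 -> 68 left
September 1945 has 30 days -> back to August 31, 1945 -> 38 left
August 1945 has 31 days -> back to July 31, 1945 -> 7 left
July 1945: 31 - 7 = 24 -> lands on July 24

Result: 1945-07-24


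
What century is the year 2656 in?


Century = (year - 1) // 100 + 1
= (2656 - 1) // 100 + 1
= 2655 // 100 + 1
= 26 + 1

27th century


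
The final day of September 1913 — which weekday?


September 1913 has 30 days
Anchor: Jan 1, 1913. With p = 1913 - 1 = 1912: (p + p//4 - p//100 + p//400) mod 7 = (1912 + 478 - 19 + 4) mod 7 = 2375 mod 7 = 2 -> Wednesday (Mon=0 ... Sun=6)
Days before September (Jan-Aug): 243; September 1 index = (2 + 243) mod 7 = 0 -> Monday
Last day offset: 30 - 1 = 29 days
Weekday index = (0 + 29) mod 7 = 1

Tuesday, September 30


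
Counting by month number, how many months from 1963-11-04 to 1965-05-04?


From November 1963 to May 1965
2 years * 12 = 24 months, minus 6 months = 18

18 months


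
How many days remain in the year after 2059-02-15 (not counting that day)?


Day of year: 46 of 365
Remaining = 365 - 46

319 days


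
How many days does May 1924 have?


May 1924

31 days


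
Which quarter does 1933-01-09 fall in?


Month: January (month 1)
Q1: Jan-Mar, Q2: Apr-Jun, Q3: Jul-Sep, Q4: Oct-Dec

Q1


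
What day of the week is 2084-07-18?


Date: July 18, 2084
Anchor: Jan 1, 2084. With p = 2084 - 1 = 2083: (p + p//4 - p//100 + p//400) mod 7 = (2083 + 520 - 20 + 5) mod 7 = 2588 mod 7 = 5 -> Saturday (Mon=0 ... Sun=6)
Days before July (Jan-Jun): 182; offset = 182 + 18 - 1 = 199
Weekday index = (5 + 199) mod 7 = 1

Day of the week: Tuesday


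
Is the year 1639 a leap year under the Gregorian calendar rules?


Gregorian leap year rule: divisible by 4, but not by 100, unless also by 400.
1639 is not divisible by 4 -> not a leap year

No


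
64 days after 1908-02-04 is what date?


Start: 1908-02-04, add 64 days
February 1908 has 29 days: 29 - 4 = 25 days to February 29 -> 39 left
March 1908 has 31 days -> 8 left
April 1908: 8 <= 30 -> lands on April 8

Result: 1908-04-08


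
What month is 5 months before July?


July is month 7
7 - 5 = 2

February


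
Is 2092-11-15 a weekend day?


Anchor: Jan 1, 2092. With p = 2092 - 1 = 2091: (p + p//4 - p//100 + p//400) mod 7 = (2091 + 522 - 20 + 5) mod 7 = 2598 mod 7 = 1 -> Tuesday (Mon=0 ... Sun=6)
Day of year: 320; offset = 319
Weekday index = (1 + 319) mod 7 = 5 -> Saturday
Weekend days: Saturday, Sunday

Yes


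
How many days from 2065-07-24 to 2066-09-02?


From 2065-07-24 to 2066-09-02
2065-07-24: days before July = 31 + 28 + 31 + 30 + 31 + 30 = 181 (2065 is not a leap year); day of year = 181 + 24 = 205
2066-09-02: days before September = 31 + 28 + 31 + 30 + 31 + 30 + 31 + 31 = 243 (2066 is not a leap year); day of year = 243 + 2 = 245
Rest of 2065: 365 - 205 = 160
Total = 160 + 245 = 405

405 days


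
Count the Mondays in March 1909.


March 1909 has 31 days
Anchor: Jan 1, 1909. With p = 1909 - 1 = 1908: (p + p//4 - p//100 + p//400) mod 7 = (1908 + 477 - 19 + 4) mod 7 = 2370 mod 7 = 4 -> Friday (Mon=0 ... Sun=6)
Days before March (Jan-Feb): 59; March 1 index = (4 + 59) mod 7 = 0 -> Monday
First Monday is March 1
Mondays: 1, 8, 15, 22, 29

5 Mondays


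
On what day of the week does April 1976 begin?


Target: April 1, 1976
Anchor: Jan 1, 1976. With p = 1976 - 1 = 1975: (p + p//4 - p//100 + p//400) mod 7 = (1975 + 493 - 19 + 4) mod 7 = 2453 mod 7 = 3 -> Thursday (Mon=0 ... Sun=6)
Days before April (Jan-Mar): 91 days
Weekday index = (3 + 91) mod 7 = 3

Thursday


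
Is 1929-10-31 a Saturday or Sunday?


Anchor: Jan 1, 1929. With p = 1929 - 1 = 1928: (p + p//4 - p//100 + p//400) mod 7 = (1928 + 482 - 19 + 4) mod 7 = 2395 mod 7 = 1 -> Tuesday (Mon=0 ... Sun=6)
Day of year: 304; offset = 303
Weekday index = (1 + 303) mod 7 = 3 -> Thursday
Weekend days: Saturday, Sunday

No


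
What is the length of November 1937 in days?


November 1937

30 days


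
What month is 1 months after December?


December is month 12
12 + 1 = 13; wrap: 13 - 12 = 1

January


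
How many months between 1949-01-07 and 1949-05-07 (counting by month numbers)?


From January 1949 to May 1949
0 years * 12 = 0 months, plus 4 months = 4

4 months
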